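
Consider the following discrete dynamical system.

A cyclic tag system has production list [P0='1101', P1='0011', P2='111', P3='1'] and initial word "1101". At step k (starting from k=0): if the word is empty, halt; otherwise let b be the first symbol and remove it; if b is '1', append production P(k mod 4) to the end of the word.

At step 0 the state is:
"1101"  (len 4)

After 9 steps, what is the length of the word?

13

[0] "1101"  (len 4)
[1] "1011101"  (len 7)
[2] "0111010011"  (len 10)
[3] "111010011"  (len 9)
[4] "110100111"  (len 9)
[5] "101001111101"  (len 12)
[6] "010011111010011"  (len 15)
[7] "10011111010011"  (len 14)
[8] "00111110100111"  (len 14)
[9] "0111110100111"  (len 13)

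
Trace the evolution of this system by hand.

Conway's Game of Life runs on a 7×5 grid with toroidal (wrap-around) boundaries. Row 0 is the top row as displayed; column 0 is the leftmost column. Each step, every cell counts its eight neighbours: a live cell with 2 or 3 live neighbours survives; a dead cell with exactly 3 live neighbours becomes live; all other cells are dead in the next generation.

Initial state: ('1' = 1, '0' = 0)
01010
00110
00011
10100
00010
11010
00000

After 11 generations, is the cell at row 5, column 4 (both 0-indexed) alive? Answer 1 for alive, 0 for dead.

1

t=0: 01010
00110
00011
10100
00010
11010
00000
t=1: 00010
00000
01001
00100
10010
00101
11001
t=2: 10001
00000
00000
11111
01111
00100
11101
t=3: 00011
00000
11111
00000
00000
00000
00101
t=4: 00011
01000
11111
11111
00000
00000
00001
t=5: 10011
01000
00000
00000
11111
00000
00011
t=6: 10110
10001
00000
11111
11111
01000
10010
t=7: 10110
11011
00100
00000
00000
00000
10010
t=8: 00000
10000
11111
00000
00000
00000
01110
t=9: 01100
10110
11111
11111
00000
00100
00100
t=10: 00000
00000
00000
00000
10001
00000
00110
t=11: 00000
00000
00000
00000
00000
00011
00000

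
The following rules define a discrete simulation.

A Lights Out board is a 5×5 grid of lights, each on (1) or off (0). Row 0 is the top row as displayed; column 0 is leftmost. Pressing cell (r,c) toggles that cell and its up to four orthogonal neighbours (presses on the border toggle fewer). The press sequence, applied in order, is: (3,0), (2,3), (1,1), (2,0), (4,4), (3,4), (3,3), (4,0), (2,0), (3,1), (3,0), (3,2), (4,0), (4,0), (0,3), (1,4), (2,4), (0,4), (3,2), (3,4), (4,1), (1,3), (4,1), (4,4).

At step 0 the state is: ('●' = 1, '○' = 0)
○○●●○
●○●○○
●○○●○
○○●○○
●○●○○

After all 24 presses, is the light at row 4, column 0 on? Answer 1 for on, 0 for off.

[0] ○○●●○
●○●○○
●○○●○
○○●○○
●○●○○
[1] ○○●●○
●○●○○
○○○●○
●●●○○
○○●○○
[2] ○○●●○
●○●●○
○○●○●
●●●●○
○○●○○
[3] ○●●●○
○●○●○
○●●○●
●●●●○
○○●○○
[4] ○●●●○
●●○●○
●○●○●
○●●●○
○○●○○
[5] ○●●●○
●●○●○
●○●○●
○●●●●
○○●●●
[6] ○●●●○
●●○●○
●○●○○
○●●○○
○○●●○
[7] ○●●●○
●●○●○
●○●●○
○●○●●
○○●○○
[8] ○●●●○
●●○●○
●○●●○
●●○●●
●●●○○
[9] ○●●●○
○●○●○
○●●●○
○●○●●
●●●○○
[10] ○●●●○
○●○●○
○○●●○
●○●●●
●○●○○
[11] ○●●●○
○●○●○
●○●●○
○●●●●
○○●○○
[12] ○●●●○
○●○●○
●○○●○
○○○○●
○○○○○
[13] ○●●●○
○●○●○
●○○●○
●○○○●
●●○○○
[14] ○●●●○
○●○●○
●○○●○
○○○○●
○○○○○
[15] ○●○○●
○●○○○
●○○●○
○○○○●
○○○○○
[16] ○●○○○
○●○●●
●○○●●
○○○○●
○○○○○
[17] ○●○○○
○●○●○
●○○○○
○○○○○
○○○○○
[18] ○●○●●
○●○●●
●○○○○
○○○○○
○○○○○
[19] ○●○●●
○●○●●
●○●○○
○●●●○
○○●○○
[20] ○●○●●
○●○●●
●○●○●
○●●○●
○○●○●
[21] ○●○●●
○●○●●
●○●○●
○○●○●
●●○○●
[22] ○●○○●
○●●○○
●○●●●
○○●○●
●●○○●
[23] ○●○○●
○●●○○
●○●●●
○●●○●
○○●○●
[24] ○●○○●
○●●○○
●○●●●
○●●○○
○○●●○

0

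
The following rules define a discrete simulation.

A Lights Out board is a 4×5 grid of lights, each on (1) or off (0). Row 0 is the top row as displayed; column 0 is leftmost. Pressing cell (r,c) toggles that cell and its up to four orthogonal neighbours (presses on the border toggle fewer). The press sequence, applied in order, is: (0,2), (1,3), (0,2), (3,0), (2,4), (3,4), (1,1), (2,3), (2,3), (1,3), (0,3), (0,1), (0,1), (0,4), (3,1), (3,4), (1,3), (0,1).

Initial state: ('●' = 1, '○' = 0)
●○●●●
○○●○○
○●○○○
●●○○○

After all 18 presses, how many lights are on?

[0] ●○●●●
○○●○○
○●○○○
●●○○○
[1] ●●○○●
○○○○○
○●○○○
●●○○○
[2] ●●○●●
○○●●●
○●○●○
●●○○○
[3] ●○●○●
○○○●●
○●○●○
●●○○○
[4] ●○●○●
○○○●●
●●○●○
○○○○○
[5] ●○●○●
○○○●○
●●○○●
○○○○●
[6] ●○●○●
○○○●○
●●○○○
○○○●○
[7] ●●●○●
●●●●○
●○○○○
○○○●○
[8] ●●●○●
●●●○○
●○●●●
○○○○○
[9] ●●●○●
●●●●○
●○○○○
○○○●○
[10] ●●●●●
●●○○●
●○○●○
○○○●○
[11] ●●○○○
●●○●●
●○○●○
○○○●○
[12] ○○●○○
●○○●●
●○○●○
○○○●○
[13] ●●○○○
●●○●●
●○○●○
○○○●○
[14] ●●○●●
●●○●○
●○○●○
○○○●○
[15] ●●○●●
●●○●○
●●○●○
●●●●○
[16] ●●○●●
●●○●○
●●○●●
●●●○●
[17] ●●○○●
●●●○●
●●○○●
●●●○●
[18] ○○●○●
●○●○●
●●○○●
●●●○●

12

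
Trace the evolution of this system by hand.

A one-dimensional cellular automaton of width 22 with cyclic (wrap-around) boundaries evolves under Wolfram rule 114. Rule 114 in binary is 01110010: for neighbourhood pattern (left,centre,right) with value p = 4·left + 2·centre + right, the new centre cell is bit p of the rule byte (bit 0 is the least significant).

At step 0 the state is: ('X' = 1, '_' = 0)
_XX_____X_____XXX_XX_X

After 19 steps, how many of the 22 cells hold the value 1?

gen 0: _XX_____X_____XXX_XX_X
gen 1: X_XX___X_X___X__XX_XX_
gen 2: _X_XX_X_X_X_X_XX_XX_XX
gen 3: X_X_XX_X_X_X_X_XX_XX_X
gen 4: XX_X_XX_X_X_X_X_XX_XX_
gen 5: _XX_X_XX_X_X_X_X_XX_XX
gen 6: X_XX_X_XX_X_X_X_X_XX_X
gen 7: XX_XX_X_XX_X_X_X_X_XX_
gen 8: _XX_XX_X_XX_X_X_X_X_XX
gen 9: X_XX_XX_X_XX_X_X_X_X_X
gen 10: XX_XX_XX_X_XX_X_X_X_X_
gen 11: _XX_XX_XX_X_XX_X_X_X_X
gen 12: X_XX_XX_XX_X_XX_X_X_X_
gen 13: _X_XX_XX_XX_X_XX_X_X_X
gen 14: X_X_XX_XX_XX_X_XX_X_X_
gen 15: _X_X_XX_XX_XX_X_XX_X_X
gen 16: X_X_X_XX_XX_XX_X_XX_X_
gen 17: _X_X_X_XX_XX_XX_X_XX_X
gen 18: X_X_X_X_XX_XX_XX_X_XX_
gen 19: _X_X_X_X_XX_XX_XX_X_XX

13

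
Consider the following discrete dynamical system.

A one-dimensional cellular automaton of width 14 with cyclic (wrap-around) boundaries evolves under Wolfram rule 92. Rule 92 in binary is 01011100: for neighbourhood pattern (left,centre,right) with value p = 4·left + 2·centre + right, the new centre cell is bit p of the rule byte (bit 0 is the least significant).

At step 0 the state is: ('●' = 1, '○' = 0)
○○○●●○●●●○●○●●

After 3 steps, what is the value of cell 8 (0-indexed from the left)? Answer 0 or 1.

1

0) ○○○●●○●●●○●○●●
1) ●○○●●○●○●○●○●●
2) ●●○●●○●○●○●○●○
3) ●●○●●○●○●○●○●○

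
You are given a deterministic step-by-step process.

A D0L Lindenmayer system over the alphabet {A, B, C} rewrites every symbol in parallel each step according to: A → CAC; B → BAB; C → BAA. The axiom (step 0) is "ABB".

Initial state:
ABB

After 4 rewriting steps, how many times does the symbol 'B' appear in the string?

74

0) ABB
1) CACBABBAB
2) BAACACBAABABCACBABBABCACBAB
3) BABCACCACBAACACBAABABCACCACBABCACBABBAACACBAABABCACBABBABCACBABBAACACBAABABCACBAB
4) BABCACBABBAACACBAABAACACBAABABCACCACBAACACBAABABCACCACBABC…CBABBABCACCACBAACACBAABABCACCACBABCACBABBAACACBAABABCACBAB  (len 243)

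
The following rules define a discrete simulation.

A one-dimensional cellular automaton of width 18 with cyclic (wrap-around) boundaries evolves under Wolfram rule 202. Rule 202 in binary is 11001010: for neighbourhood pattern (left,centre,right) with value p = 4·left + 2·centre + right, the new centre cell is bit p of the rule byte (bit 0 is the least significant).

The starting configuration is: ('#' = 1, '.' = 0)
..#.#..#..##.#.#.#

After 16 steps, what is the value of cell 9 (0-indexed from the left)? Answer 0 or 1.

t=0: ..#.#..#..##.#.#.#
t=1: .#....#..###......
t=2: #....#..####......
t=3: ....#..#####.....#
t=4: ...#..######....#.
t=5: ..#..#######...#..
t=6: .#..########..#...
t=7: #..#########.#....
t=8: ..##########.....#
t=9: .###########....#.
t=10: ############...#..
t=11: ############..#..#
t=12: ############.#..##
t=13: ############...###
t=14: ############..####
t=15: ############.#####
t=16: ############.#####

1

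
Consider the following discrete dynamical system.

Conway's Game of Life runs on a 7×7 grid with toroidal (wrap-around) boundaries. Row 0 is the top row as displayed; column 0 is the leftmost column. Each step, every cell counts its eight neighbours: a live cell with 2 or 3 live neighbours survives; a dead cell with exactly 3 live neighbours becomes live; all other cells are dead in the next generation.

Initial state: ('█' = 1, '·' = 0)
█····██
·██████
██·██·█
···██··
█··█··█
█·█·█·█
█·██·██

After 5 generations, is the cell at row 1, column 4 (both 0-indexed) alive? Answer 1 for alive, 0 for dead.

[0] █····██
·██████
██·██·█
···██··
█··█··█
█·█·█·█
█·██·██
[1] ·······
·······
·█····█
·█·····
███···█
··█·█··
··██···
[2] ·······
·······
█······
······█
█·██···
█······
··██···
[3] ·······
·······
·······
██····█
██····█
·······
·······
[4] ·······
·······
█······
·█····█
·█····█
█······
·······
[5] ·······
·······
█······
·█····█
·█····█
█······
·······

0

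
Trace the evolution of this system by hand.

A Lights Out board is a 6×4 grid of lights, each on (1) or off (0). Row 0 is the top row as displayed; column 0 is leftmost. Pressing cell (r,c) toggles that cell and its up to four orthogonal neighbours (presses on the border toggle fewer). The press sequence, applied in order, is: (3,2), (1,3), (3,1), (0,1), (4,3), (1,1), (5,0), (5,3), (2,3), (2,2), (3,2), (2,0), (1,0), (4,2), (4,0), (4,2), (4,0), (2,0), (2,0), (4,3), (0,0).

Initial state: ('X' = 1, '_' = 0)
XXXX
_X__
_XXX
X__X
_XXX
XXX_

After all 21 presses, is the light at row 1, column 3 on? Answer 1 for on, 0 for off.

t=0: XXXX
_X__
_XXX
X__X
_XXX
XXX_
t=1: XXXX
_X__
_X_X
XXX_
_X_X
XXX_
t=2: XXX_
_XXX
_X__
XXX_
_X_X
XXX_
t=3: XXX_
_XXX
____
____
___X
XXX_
t=4: ____
__XX
____
____
___X
XXX_
t=5: ____
__XX
____
___X
__X_
XXXX
t=6: _X__
XX_X
_X__
___X
__X_
XXXX
t=7: _X__
XX_X
_X__
___X
X_X_
__XX
t=8: _X__
XX_X
_X__
___X
X_XX
____
t=9: _X__
XX__
_XXX
____
X_XX
____
t=10: _X__
XXX_
____
__X_
X_XX
____
t=11: _X__
XXX_
__X_
_X_X
X__X
____
t=12: _X__
_XX_
XXX_
XX_X
X__X
____
t=13: XX__
X_X_
_XX_
XX_X
X__X
____
t=14: XX__
X_X_
_XX_
XXXX
XXX_
__X_
t=15: XX__
X_X_
_XX_
_XXX
__X_
X_X_
t=16: XX__
X_X_
_XX_
_X_X
_X_X
X___
t=17: XX__
X_X_
_XX_
XX_X
X__X
____
t=18: XX__
__X_
X_X_
_X_X
X__X
____
t=19: XX__
X_X_
_XX_
XX_X
X__X
____
t=20: XX__
X_X_
_XX_
XX__
X_X_
___X
t=21: ____
__X_
_XX_
XX__
X_X_
___X

0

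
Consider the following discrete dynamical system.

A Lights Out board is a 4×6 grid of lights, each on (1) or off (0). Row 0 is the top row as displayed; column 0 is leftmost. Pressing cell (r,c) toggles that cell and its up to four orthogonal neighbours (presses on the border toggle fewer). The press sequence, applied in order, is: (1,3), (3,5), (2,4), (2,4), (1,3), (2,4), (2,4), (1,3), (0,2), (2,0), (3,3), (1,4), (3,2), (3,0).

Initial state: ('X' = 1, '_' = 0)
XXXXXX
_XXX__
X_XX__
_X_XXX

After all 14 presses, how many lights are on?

16

0) XXXXXX
_XXX__
X_XX__
_X_XXX
1) XXX_XX
_X__X_
X_X___
_X_XXX
2) XXX_XX
_X__X_
X_X__X
_X_X__
3) XXX_XX
_X____
X_XXX_
_X_XX_
4) XXX_XX
_X__X_
X_X__X
_X_X__
5) XXXXXX
_XXX__
X_XX_X
_X_X__
6) XXXXXX
_XXXX_
X_X_X_
_X_XX_
7) XXXXXX
_XXX__
X_XX_X
_X_X__
8) XXX_XX
_X__X_
X_X__X
_X_X__
9) X__XXX
_XX_X_
X_X__X
_X_X__
10) X__XXX
XXX_X_
_XX__X
XX_X__
11) X__XXX
XXX_X_
_XXX_X
XXX_X_
12) X__X_X
XXXX_X
_XXXXX
XXX_X_
13) X__X_X
XXXX_X
_X_XXX
X__XX_
14) X__X_X
XXXX_X
XX_XXX
_X_XX_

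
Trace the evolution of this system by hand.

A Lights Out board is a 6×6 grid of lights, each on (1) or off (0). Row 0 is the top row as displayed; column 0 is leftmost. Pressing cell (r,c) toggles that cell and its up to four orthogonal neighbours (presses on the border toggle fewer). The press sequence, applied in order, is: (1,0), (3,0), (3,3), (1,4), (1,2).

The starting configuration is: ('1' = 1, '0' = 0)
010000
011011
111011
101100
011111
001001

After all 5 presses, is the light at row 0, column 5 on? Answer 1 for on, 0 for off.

0

k=0  010000
011011
111011
101100
011111
001001
k=1  110000
101011
011011
101100
011111
001001
k=2  110000
101011
111011
011100
111111
001001
k=3  110000
101011
111111
010010
111011
001001
k=4  110010
101100
111101
010010
111011
001001
k=5  111010
110000
110101
010010
111011
001001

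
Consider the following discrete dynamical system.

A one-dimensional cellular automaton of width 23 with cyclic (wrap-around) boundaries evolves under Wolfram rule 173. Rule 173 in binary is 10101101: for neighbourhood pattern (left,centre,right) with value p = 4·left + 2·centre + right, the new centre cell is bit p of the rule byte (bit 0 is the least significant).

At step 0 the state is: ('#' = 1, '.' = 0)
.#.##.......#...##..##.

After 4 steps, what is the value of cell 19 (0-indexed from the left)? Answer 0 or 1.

1

k=0  .#.##.......#...##..##.
k=1  .###..#####.#.#.#...#..
k=2  .##...####.######.#.#.#
k=3  ##..#.###.######.######
k=4  #...####.######.#######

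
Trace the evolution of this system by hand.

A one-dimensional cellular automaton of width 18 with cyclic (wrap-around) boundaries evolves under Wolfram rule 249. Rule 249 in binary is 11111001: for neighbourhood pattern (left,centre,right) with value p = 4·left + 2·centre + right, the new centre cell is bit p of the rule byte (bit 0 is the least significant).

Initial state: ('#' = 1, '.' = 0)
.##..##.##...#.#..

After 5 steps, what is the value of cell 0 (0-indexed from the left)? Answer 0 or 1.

1

[0] .##..##.##...#.#..
[1] .###.#######..#.##
[2] #############..###
[3] ##############.###
[4] ##################
[5] ##################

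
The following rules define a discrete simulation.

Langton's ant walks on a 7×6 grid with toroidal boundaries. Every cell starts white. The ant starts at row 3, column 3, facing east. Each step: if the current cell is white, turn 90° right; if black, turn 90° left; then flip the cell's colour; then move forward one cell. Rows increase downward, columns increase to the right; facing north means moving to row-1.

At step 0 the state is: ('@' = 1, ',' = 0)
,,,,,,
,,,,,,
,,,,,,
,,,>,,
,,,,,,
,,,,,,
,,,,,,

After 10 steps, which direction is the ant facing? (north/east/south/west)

t=0: ,,,,,,
,,,,,,
,,,,,,
,,,>,,
,,,,,,
,,,,,,
,,,,,,
t=1: ,,,,,,
,,,,,,
,,,,,,
,,,@,,
,,,v,,
,,,,,,
,,,,,,
t=2: ,,,,,,
,,,,,,
,,,,,,
,,,@,,
,,<@,,
,,,,,,
,,,,,,
t=3: ,,,,,,
,,,,,,
,,,,,,
,,^@,,
,,@@,,
,,,,,,
,,,,,,
t=4: ,,,,,,
,,,,,,
,,,,,,
,,@>,,
,,@@,,
,,,,,,
,,,,,,
t=5: ,,,,,,
,,,,,,
,,,^,,
,,@,,,
,,@@,,
,,,,,,
,,,,,,
t=6: ,,,,,,
,,,,,,
,,,@>,
,,@,,,
,,@@,,
,,,,,,
,,,,,,
t=7: ,,,,,,
,,,,,,
,,,@@,
,,@,v,
,,@@,,
,,,,,,
,,,,,,
t=8: ,,,,,,
,,,,,,
,,,@@,
,,@<@,
,,@@,,
,,,,,,
,,,,,,
t=9: ,,,,,,
,,,,,,
,,,^@,
,,@@@,
,,@@,,
,,,,,,
,,,,,,
t=10: ,,,,,,
,,,,,,
,,<,@,
,,@@@,
,,@@,,
,,,,,,
,,,,,,

west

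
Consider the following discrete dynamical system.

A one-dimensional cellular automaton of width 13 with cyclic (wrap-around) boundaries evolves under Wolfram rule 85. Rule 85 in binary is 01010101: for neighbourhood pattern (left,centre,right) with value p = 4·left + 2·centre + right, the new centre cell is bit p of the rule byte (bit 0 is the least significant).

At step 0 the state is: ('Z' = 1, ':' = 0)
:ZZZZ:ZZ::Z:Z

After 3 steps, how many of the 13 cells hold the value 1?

5

gen 0: :ZZZZ:ZZ::Z:Z
gen 1: ::::Z::ZZ:Z:Z
gen 2: ZZZ:ZZ::Z:Z:Z
gen 3: ::Z::ZZ:Z:Z::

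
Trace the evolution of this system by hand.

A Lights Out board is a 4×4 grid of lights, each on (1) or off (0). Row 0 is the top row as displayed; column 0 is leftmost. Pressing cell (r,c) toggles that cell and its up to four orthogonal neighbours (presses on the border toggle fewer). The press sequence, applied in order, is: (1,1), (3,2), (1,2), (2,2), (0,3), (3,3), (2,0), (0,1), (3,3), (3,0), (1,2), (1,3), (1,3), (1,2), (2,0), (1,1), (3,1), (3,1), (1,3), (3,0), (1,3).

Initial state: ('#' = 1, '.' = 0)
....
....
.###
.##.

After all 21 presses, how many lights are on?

6

gen 0: ....
....
.###
.##.
gen 1: .#..
###.
..##
.##.
gen 2: .#..
###.
...#
...#
gen 3: .##.
#..#
..##
...#
gen 4: .##.
#.##
.#..
..##
gen 5: .#.#
#.#.
.#..
..##
gen 6: .#.#
#.#.
.#.#
....
gen 7: .#.#
..#.
#..#
#...
gen 8: #.##
.##.
#..#
#...
gen 9: #.##
.##.
#...
#.##
gen 10: #.##
.##.
....
.###
gen 11: #..#
...#
..#.
.###
gen 12: #...
..#.
..##
.###
gen 13: #..#
...#
..#.
.###
gen 14: #.##
.##.
....
.###
gen 15: #.##
###.
##..
####
gen 16: ####
....
#...
####
gen 17: ####
....
##..
...#
gen 18: ####
....
#...
####
gen 19: ###.
..##
#..#
####
gen 20: ###.
..##
...#
..##
gen 21: ####
....
....
..##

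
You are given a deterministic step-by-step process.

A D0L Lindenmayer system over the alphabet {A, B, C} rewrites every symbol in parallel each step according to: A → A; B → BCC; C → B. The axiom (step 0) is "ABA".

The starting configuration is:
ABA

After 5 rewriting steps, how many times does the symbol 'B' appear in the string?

[0] ABA
[1] ABCCA
[2] ABCCBBA
[3] ABCCBBBCCBCCA
[4] ABCCBBBCCBCCBCCBBBCCBBA
[5] ABCCBBBCCBCCBCCBBBCCBBBCCBBBCCBCCBCCBBBCCBCCA

21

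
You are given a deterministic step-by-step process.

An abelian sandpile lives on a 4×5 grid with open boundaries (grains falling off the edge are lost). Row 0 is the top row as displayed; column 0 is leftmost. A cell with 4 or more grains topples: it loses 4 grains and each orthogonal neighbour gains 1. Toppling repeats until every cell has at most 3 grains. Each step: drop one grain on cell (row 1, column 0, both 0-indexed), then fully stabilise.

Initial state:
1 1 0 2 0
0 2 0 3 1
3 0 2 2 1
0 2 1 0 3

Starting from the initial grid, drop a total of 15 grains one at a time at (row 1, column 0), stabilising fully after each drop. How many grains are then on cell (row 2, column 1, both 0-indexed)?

[0] 1 1 0 2 0
0 2 0 3 1
3 0 2 2 1
0 2 1 0 3
[1] 1 1 0 2 0
1 2 0 3 1
3 0 2 2 1
0 2 1 0 3
[2] 1 1 0 2 0
2 2 0 3 1
3 0 2 2 1
0 2 1 0 3
[3] 1 1 0 2 0
3 2 0 3 1
3 0 2 2 1
0 2 1 0 3
[4] 2 1 0 2 0
1 3 0 3 1
0 1 2 2 1
1 2 1 0 3
[5] 2 1 0 2 0
2 3 0 3 1
0 1 2 2 1
1 2 1 0 3
[6] 2 1 0 2 0
3 3 0 3 1
0 1 2 2 1
1 2 1 0 3
[7] 3 2 0 2 0
1 0 1 3 1
1 2 2 2 1
1 2 1 0 3
[8] 3 2 0 2 0
2 0 1 3 1
1 2 2 2 1
1 2 1 0 3
[9] 3 2 0 2 0
3 0 1 3 1
1 2 2 2 1
1 2 1 0 3
[10] 0 3 0 2 0
1 1 1 3 1
2 2 2 2 1
1 2 1 0 3
[11] 0 3 0 2 0
2 1 1 3 1
2 2 2 2 1
1 2 1 0 3
[12] 0 3 0 2 0
3 1 1 3 1
2 2 2 2 1
1 2 1 0 3
[13] 1 3 0 2 0
0 2 1 3 1
3 2 2 2 1
1 2 1 0 3
[14] 1 3 0 2 0
1 2 1 3 1
3 2 2 2 1
1 2 1 0 3
[15] 1 3 0 2 0
2 2 1 3 1
3 2 2 2 1
1 2 1 0 3

2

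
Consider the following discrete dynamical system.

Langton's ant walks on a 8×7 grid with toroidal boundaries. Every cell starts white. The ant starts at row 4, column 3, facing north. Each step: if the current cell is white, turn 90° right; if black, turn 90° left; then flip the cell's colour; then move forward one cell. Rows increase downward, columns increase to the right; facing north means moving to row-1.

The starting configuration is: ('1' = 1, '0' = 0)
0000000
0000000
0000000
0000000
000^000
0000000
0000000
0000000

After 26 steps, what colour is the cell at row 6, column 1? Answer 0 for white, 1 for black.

0

t=0: 0000000
0000000
0000000
0000000
000^000
0000000
0000000
0000000
t=1: 0000000
0000000
0000000
0000000
0001>00
0000000
0000000
0000000
t=2: 0000000
0000000
0000000
0000000
0001100
0000v00
0000000
0000000
t=3: 0000000
0000000
0000000
0000000
0001100
000<100
0000000
0000000
t=4: 0000000
0000000
0000000
0000000
000^100
0001100
0000000
0000000
t=5: 0000000
0000000
0000000
0000000
00<0100
0001100
0000000
0000000
t=6: 0000000
0000000
0000000
00^0000
0010100
0001100
0000000
0000000
t=7: 0000000
0000000
0000000
001>000
0010100
0001100
0000000
0000000
t=8: 0000000
0000000
0000000
0011000
001v100
0001100
0000000
0000000
t=9: 0000000
0000000
0000000
0011000
00<1100
0001100
0000000
0000000
t=10: 0000000
0000000
0000000
0011000
0001100
00v1100
0000000
0000000
t=11: 0000000
0000000
0000000
0011000
0001100
0<11100
0000000
0000000
t=12: 0000000
0000000
0000000
0011000
0^01100
0111100
0000000
0000000
t=13: 0000000
0000000
0000000
0011000
01>1100
0111100
0000000
0000000
t=14: 0000000
0000000
0000000
0011000
0111100
01v1100
0000000
0000000
t=15: 0000000
0000000
0000000
0011000
0111100
010>100
0000000
0000000
t=16: 0000000
0000000
0000000
0011000
011^100
0100100
0000000
0000000
t=17: 0000000
0000000
0000000
0011000
01<0100
0100100
0000000
0000000
t=18: 0000000
0000000
0000000
0011000
0100100
01v0100
0000000
0000000
t=19: 0000000
0000000
0000000
0011000
0100100
0<10100
0000000
0000000
t=20: 0000000
0000000
0000000
0011000
0100100
0010100
0v00000
0000000
t=21: 0000000
0000000
0000000
0011000
0100100
0010100
<100000
0000000
t=22: 0000000
0000000
0000000
0011000
0100100
^010100
1100000
0000000
t=23: 0000000
0000000
0000000
0011000
0100100
1>10100
1100000
0000000
t=24: 0000000
0000000
0000000
0011000
0100100
1110100
1v00000
0000000
t=25: 0000000
0000000
0000000
0011000
0100100
1110100
10>0000
0000000
t=26: 0000000
0000000
0000000
0011000
0100100
1110100
1010000
00v0000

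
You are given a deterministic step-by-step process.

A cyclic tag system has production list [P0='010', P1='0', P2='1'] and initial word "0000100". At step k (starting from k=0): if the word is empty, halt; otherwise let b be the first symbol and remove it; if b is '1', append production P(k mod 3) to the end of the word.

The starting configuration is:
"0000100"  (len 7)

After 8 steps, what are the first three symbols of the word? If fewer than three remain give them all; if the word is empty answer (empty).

t=0: "0000100"  (len 7)
t=1: "000100"  (len 6)
t=2: "00100"  (len 5)
t=3: "0100"  (len 4)
t=4: "100"  (len 3)
t=5: "000"  (len 3)
t=6: "00"  (len 2)
t=7: "0"  (len 1)
t=8: (halted — word empty)

(empty)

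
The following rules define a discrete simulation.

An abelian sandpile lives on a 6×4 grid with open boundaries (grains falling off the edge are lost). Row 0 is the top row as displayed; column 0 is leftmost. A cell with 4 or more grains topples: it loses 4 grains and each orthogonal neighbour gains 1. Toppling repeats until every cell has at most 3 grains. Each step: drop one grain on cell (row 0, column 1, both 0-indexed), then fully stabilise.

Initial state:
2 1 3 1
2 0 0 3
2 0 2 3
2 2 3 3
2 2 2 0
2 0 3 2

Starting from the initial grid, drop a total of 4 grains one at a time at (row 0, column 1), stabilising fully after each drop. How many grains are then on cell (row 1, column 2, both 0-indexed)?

k=0  2 1 3 1
2 0 0 3
2 0 2 3
2 2 3 3
2 2 2 0
2 0 3 2
k=1  2 2 3 1
2 0 0 3
2 0 2 3
2 2 3 3
2 2 2 0
2 0 3 2
k=2  2 3 3 1
2 0 0 3
2 0 2 3
2 2 3 3
2 2 2 0
2 0 3 2
k=3  3 1 0 2
2 1 1 3
2 0 2 3
2 2 3 3
2 2 2 0
2 0 3 2
k=4  3 2 0 2
2 1 1 3
2 0 2 3
2 2 3 3
2 2 2 0
2 0 3 2

1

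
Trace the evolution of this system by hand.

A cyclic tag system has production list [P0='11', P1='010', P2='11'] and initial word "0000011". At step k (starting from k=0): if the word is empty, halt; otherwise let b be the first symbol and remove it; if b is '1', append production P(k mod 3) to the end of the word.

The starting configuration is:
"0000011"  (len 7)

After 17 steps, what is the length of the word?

gen 0: "0000011"  (len 7)
gen 1: "000011"  (len 6)
gen 2: "00011"  (len 5)
gen 3: "0011"  (len 4)
gen 4: "011"  (len 3)
gen 5: "11"  (len 2)
gen 6: "111"  (len 3)
gen 7: "1111"  (len 4)
gen 8: "111010"  (len 6)
gen 9: "1101011"  (len 7)
gen 10: "10101111"  (len 8)
gen 11: "0101111010"  (len 10)
gen 12: "101111010"  (len 9)
gen 13: "0111101011"  (len 10)
gen 14: "111101011"  (len 9)
gen 15: "1110101111"  (len 10)
gen 16: "11010111111"  (len 11)
gen 17: "1010111111010"  (len 13)

13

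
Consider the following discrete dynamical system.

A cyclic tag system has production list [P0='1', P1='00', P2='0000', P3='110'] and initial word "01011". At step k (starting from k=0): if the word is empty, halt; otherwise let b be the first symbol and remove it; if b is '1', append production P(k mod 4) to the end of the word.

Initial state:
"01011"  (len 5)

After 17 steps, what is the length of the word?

gen 0: "01011"  (len 5)
gen 1: "1011"  (len 4)
gen 2: "01100"  (len 5)
gen 3: "1100"  (len 4)
gen 4: "100110"  (len 6)
gen 5: "001101"  (len 6)
gen 6: "01101"  (len 5)
gen 7: "1101"  (len 4)
gen 8: "101110"  (len 6)
gen 9: "011101"  (len 6)
gen 10: "11101"  (len 5)
gen 11: "11010000"  (len 8)
gen 12: "1010000110"  (len 10)
gen 13: "0100001101"  (len 10)
gen 14: "100001101"  (len 9)
gen 15: "000011010000"  (len 12)
gen 16: "00011010000"  (len 11)
gen 17: "0011010000"  (len 10)

10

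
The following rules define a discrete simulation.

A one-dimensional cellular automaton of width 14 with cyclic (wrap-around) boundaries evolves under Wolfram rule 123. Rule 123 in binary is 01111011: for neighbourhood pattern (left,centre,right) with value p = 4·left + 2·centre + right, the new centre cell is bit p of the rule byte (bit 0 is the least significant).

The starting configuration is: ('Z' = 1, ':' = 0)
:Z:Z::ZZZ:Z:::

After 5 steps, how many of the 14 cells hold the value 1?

t=0: :Z:Z::ZZZ:Z:::
t=1: Z:Z:ZZZ:ZZ:ZZZ
t=2: ZZ:ZZ:ZZZZZZ::
t=3: ZZZZZZZ::::ZZZ
t=4: ::::::ZZZZZZ::
t=5: ZZZZZZZ::::ZZZ

10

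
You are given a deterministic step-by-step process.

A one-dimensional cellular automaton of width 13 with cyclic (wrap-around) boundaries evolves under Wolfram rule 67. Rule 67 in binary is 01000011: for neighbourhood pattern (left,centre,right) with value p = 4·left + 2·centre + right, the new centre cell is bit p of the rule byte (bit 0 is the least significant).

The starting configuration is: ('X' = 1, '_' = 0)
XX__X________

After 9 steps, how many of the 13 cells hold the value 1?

[0] XX__X________
[1] _X_X__XXXXXXX
[2] _____X______X
[3] _XXXX__XXXXX_
[4] X___X_X____X_
[5] __XX____XXX__
[6] XX_X_XXX__X_X
[7] _X_____X_X___
[8] X__XXXX____XX
[9] X_X___X_XXX__

6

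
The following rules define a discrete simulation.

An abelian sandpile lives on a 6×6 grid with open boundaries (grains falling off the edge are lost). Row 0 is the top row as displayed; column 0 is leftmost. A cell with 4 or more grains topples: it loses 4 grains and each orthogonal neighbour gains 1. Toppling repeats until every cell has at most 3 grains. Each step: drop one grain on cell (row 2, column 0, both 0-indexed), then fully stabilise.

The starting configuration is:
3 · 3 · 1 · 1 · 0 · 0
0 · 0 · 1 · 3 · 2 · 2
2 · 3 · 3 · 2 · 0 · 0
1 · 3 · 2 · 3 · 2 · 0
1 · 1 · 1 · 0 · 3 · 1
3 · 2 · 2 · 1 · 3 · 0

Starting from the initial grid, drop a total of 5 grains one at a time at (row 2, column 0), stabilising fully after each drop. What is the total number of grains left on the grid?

0) 3 · 3 · 1 · 1 · 0 · 0
0 · 0 · 1 · 3 · 2 · 2
2 · 3 · 3 · 2 · 0 · 0
1 · 3 · 2 · 3 · 2 · 0
1 · 1 · 1 · 0 · 3 · 1
3 · 2 · 2 · 1 · 3 · 0
1) 3 · 3 · 1 · 1 · 0 · 0
0 · 0 · 1 · 3 · 2 · 2
3 · 3 · 3 · 2 · 0 · 0
1 · 3 · 2 · 3 · 2 · 0
1 · 1 · 1 · 0 · 3 · 1
3 · 2 · 2 · 1 · 3 · 0
2) 3 · 3 · 1 · 2 · 0 · 0
1 · 1 · 3 · 0 · 3 · 2
1 · 2 · 2 · 1 · 1 · 0
3 · 1 · 1 · 1 · 3 · 0
1 · 2 · 2 · 1 · 3 · 1
3 · 2 · 2 · 1 · 3 · 0
3) 3 · 3 · 1 · 2 · 0 · 0
1 · 1 · 3 · 0 · 3 · 2
2 · 2 · 2 · 1 · 1 · 0
3 · 1 · 1 · 1 · 3 · 0
1 · 2 · 2 · 1 · 3 · 1
3 · 2 · 2 · 1 · 3 · 0
4) 3 · 3 · 1 · 2 · 0 · 0
1 · 1 · 3 · 0 · 3 · 2
3 · 2 · 2 · 1 · 1 · 0
3 · 1 · 1 · 1 · 3 · 0
1 · 2 · 2 · 1 · 3 · 1
3 · 2 · 2 · 1 · 3 · 0
5) 3 · 3 · 1 · 2 · 0 · 0
2 · 1 · 3 · 0 · 3 · 2
1 · 3 · 2 · 1 · 1 · 0
0 · 2 · 1 · 1 · 3 · 0
2 · 2 · 2 · 1 · 3 · 1
3 · 2 · 2 · 1 · 3 · 0

57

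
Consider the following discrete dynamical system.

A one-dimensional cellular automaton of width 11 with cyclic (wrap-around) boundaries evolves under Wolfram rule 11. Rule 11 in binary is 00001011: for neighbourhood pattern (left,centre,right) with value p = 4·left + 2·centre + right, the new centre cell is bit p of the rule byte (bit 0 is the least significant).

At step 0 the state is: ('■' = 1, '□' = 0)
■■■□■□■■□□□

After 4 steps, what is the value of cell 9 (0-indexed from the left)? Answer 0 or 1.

0

step 0: ■■■□■□■■□□□
step 1: ■□□□□□■□□■■
step 2: □□■■■■□□■■□
step 3: ■■■□□□□■■□□
step 4: ■□□□■■■■□□■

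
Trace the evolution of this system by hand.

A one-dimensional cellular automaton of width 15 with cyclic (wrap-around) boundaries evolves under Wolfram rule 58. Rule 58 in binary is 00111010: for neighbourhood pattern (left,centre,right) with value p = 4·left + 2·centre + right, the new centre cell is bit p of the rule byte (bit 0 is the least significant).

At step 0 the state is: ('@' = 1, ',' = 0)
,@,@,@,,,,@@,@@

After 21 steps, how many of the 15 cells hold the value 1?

9

[0] ,@,@,@,,,,@@,@@
[1] @,@,@,@,,@@,@@,
[2] ,@,@,@,@@@,@@,@
[3] @,@,@,@@,,@@,@,
[4] ,@,@,@@,@@@,@,@
[5] @,@,@@,@@,,@,@,
[6] ,@,@@,@@,@@,@,@
[7] @,@@,@@,@@,@,@,
[8] ,@@,@@,@@,@,@,@
[9] @@,@@,@@,@,@,@,
[10] @,@@,@@,@,@,@,@
[11] ,@@,@@,@,@,@,@@
[12] @@,@@,@,@,@,@@,
[13] @,@@,@,@,@,@@,@
[14] ,@@,@,@,@,@@,@@
[15] @@,@,@,@,@@,@@,
[16] @,@,@,@,@@,@@,@
[17] ,@,@,@,@@,@@,@@
[18] @,@,@,@@,@@,@@,
[19] ,@,@,@@,@@,@@,@
[20] @,@,@@,@@,@@,@,
[21] ,@,@@,@@,@@,@,@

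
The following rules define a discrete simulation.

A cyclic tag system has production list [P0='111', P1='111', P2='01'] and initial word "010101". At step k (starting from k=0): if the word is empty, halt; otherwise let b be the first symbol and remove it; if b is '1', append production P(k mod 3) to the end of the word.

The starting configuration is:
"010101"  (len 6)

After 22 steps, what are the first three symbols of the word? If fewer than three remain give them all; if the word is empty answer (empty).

[0] "010101"  (len 6)
[1] "10101"  (len 5)
[2] "0101111"  (len 7)
[3] "101111"  (len 6)
[4] "01111111"  (len 8)
[5] "1111111"  (len 7)
[6] "11111101"  (len 8)
[7] "1111101111"  (len 10)
[8] "111101111111"  (len 12)
[9] "1110111111101"  (len 13)
[10] "110111111101111"  (len 15)
[11] "10111111101111111"  (len 17)
[12] "011111110111111101"  (len 18)
[13] "11111110111111101"  (len 17)
[14] "1111110111111101111"  (len 19)
[15] "11111011111110111101"  (len 20)
[16] "1111011111110111101111"  (len 22)
[17] "111011111110111101111111"  (len 24)
[18] "1101111111011110111111101"  (len 25)
[19] "101111111011110111111101111"  (len 27)
[20] "01111111011110111111101111111"  (len 29)
[21] "1111111011110111111101111111"  (len 28)
[22] "111111011110111111101111111111"  (len 30)

111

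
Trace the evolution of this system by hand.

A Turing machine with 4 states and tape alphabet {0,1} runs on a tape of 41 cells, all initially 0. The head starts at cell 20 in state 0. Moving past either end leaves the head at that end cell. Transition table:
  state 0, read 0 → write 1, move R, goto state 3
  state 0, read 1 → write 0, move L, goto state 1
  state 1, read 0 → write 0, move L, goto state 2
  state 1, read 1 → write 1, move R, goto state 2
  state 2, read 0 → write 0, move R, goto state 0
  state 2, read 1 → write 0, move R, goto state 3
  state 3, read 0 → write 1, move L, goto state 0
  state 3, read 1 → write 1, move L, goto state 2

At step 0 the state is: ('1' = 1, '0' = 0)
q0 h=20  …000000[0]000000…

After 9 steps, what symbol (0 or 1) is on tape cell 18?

step 0: q0 h=20  …000000[0]000000…
step 1: q3 h=21  …000001[0]000000…
step 2: q0 h=20  …000000[1]100000…
step 3: q1 h=19  …000000[0]010000…
step 4: q2 h=18  …000000[0]001000…
step 5: q0 h=19  …000000[0]010000…
step 6: q3 h=20  …000001[0]100000…
step 7: q0 h=19  …000000[1]110000…
step 8: q1 h=18  …000000[0]011000…
step 9: q2 h=17  …000000[0]001100…

0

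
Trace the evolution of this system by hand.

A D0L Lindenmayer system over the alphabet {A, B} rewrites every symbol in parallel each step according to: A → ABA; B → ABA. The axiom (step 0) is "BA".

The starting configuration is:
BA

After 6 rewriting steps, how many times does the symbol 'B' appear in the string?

gen 0: BA
gen 1: ABAABA
gen 2: ABAABAABAABAABAABA
gen 3: ABAABAABAABAABAABAABAABAABAABAABAABAABAABAABAABAABAABA
gen 4: ABAABAABAABAABAABAABAABAABAABAABAABAABAABAABAABAABAABAABAA…AABAABAABAABAABAABAABAABAABAABAABAABAABAABAABAABAABAABAABA  (len 162)
gen 5: ABAABAABAABAABAABAABAABAABAABAABAABAABAABAABAABAABAABAABAA…AABAABAABAABAABAABAABAABAABAABAABAABAABAABAABAABAABAABAABA  (len 486)
gen 6: ABAABAABAABAABAABAABAABAABAABAABAABAABAABAABAABAABAABAABAA…AABAABAABAABAABAABAABAABAABAABAABAABAABAABAABAABAABAABAABA  (len 1458)

486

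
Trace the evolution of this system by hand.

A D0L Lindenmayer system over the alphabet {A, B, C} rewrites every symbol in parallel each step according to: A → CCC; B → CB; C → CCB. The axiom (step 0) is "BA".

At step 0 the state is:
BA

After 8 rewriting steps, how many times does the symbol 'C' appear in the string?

t=0: BA
t=1: CBCCC
t=2: CCBCBCCBCCBCCB
t=3: CCBCCBCBCCBCBCCBCCBCBCCBCCBCBCCBCCBCB
t=4: CCBCCBCBCCBCCBCBCCBCBCCBCCBCBCCBCBCCBCCBCBCCBCCBCBCCBCBCCBCCBCBCCBCCBCBCCBCBCCBCCBCBCCBCCBCBCCBCB
t=5: CCBCCBCBCCBCCBCBCCBCBCCBCCBCBCCBCCBCBCCBCBCCBCCBCBCCBCBCCB…BCBCCBCCBCBCCBCCBCBCCBCBCCBCCBCBCCBCCBCBCCBCBCCBCCBCBCCBCB  (len 254)
t=6: CCBCCBCBCCBCCBCBCCBCBCCBCCBCBCCBCCBCBCCBCBCCBCCBCBCCBCBCCB…BCCBCBCCBCBCCBCCBCBCCBCBCCBCCBCBCCBCCBCBCCBCBCCBCCBCBCCBCB  (len 665)
t=7: CCBCCBCBCCBCCBCBCCBCBCCBCCBCBCCBCCBCBCCBCBCCBCCBCBCCBCBCCB…BCCBCBCCBCBCCBCCBCBCCBCBCCBCCBCBCCBCCBCBCCBCBCCBCCBCBCCBCB  (len 1741)
t=8: CCBCCBCBCCBCCBCBCCBCBCCBCCBCBCCBCCBCBCCBCBCCBCCBCBCCBCBCCB…BCCBCBCCBCBCCBCCBCBCCBCBCCBCCBCBCCBCCBCBCCBCBCCBCCBCBCCBCB  (len 4558)

2817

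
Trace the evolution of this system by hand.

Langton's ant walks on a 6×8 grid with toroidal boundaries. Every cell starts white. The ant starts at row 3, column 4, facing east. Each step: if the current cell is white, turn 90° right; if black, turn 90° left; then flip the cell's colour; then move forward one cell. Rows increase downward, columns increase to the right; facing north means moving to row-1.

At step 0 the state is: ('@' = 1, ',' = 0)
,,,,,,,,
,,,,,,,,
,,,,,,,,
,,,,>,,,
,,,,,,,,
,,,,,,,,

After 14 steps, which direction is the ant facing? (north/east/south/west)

step 0: ,,,,,,,,
,,,,,,,,
,,,,,,,,
,,,,>,,,
,,,,,,,,
,,,,,,,,
step 1: ,,,,,,,,
,,,,,,,,
,,,,,,,,
,,,,@,,,
,,,,v,,,
,,,,,,,,
step 2: ,,,,,,,,
,,,,,,,,
,,,,,,,,
,,,,@,,,
,,,<@,,,
,,,,,,,,
step 3: ,,,,,,,,
,,,,,,,,
,,,,,,,,
,,,^@,,,
,,,@@,,,
,,,,,,,,
step 4: ,,,,,,,,
,,,,,,,,
,,,,,,,,
,,,@>,,,
,,,@@,,,
,,,,,,,,
step 5: ,,,,,,,,
,,,,,,,,
,,,,^,,,
,,,@,,,,
,,,@@,,,
,,,,,,,,
step 6: ,,,,,,,,
,,,,,,,,
,,,,@>,,
,,,@,,,,
,,,@@,,,
,,,,,,,,
step 7: ,,,,,,,,
,,,,,,,,
,,,,@@,,
,,,@,v,,
,,,@@,,,
,,,,,,,,
step 8: ,,,,,,,,
,,,,,,,,
,,,,@@,,
,,,@<@,,
,,,@@,,,
,,,,,,,,
step 9: ,,,,,,,,
,,,,,,,,
,,,,^@,,
,,,@@@,,
,,,@@,,,
,,,,,,,,
step 10: ,,,,,,,,
,,,,,,,,
,,,<,@,,
,,,@@@,,
,,,@@,,,
,,,,,,,,
step 11: ,,,,,,,,
,,,^,,,,
,,,@,@,,
,,,@@@,,
,,,@@,,,
,,,,,,,,
step 12: ,,,,,,,,
,,,@>,,,
,,,@,@,,
,,,@@@,,
,,,@@,,,
,,,,,,,,
step 13: ,,,,,,,,
,,,@@,,,
,,,@v@,,
,,,@@@,,
,,,@@,,,
,,,,,,,,
step 14: ,,,,,,,,
,,,@@,,,
,,,<@@,,
,,,@@@,,
,,,@@,,,
,,,,,,,,

west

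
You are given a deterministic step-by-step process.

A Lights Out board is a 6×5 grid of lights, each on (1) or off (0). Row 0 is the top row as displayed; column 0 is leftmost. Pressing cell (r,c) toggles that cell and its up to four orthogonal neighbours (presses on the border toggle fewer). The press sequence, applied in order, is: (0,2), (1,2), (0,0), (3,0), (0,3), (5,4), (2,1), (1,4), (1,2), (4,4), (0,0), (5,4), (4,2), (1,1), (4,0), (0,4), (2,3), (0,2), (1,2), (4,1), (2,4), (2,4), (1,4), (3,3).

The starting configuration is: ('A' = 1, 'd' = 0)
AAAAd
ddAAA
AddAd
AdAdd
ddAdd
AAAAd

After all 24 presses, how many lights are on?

[0] AAAAd
ddAAA
AddAd
AdAdd
ddAdd
AAAAd
[1] Adddd
dddAA
AddAd
AdAdd
ddAdd
AAAAd
[2] AdAdd
dAAdA
AdAAd
AdAdd
ddAdd
AAAAd
[3] dAAdd
AAAdA
AdAAd
AdAdd
ddAdd
AAAAd
[4] dAAdd
AAAdA
ddAAd
dAAdd
AdAdd
AAAAd
[5] dAdAA
AAAAA
ddAAd
dAAdd
AdAdd
AAAAd
[6] dAdAA
AAAAA
ddAAd
dAAdd
AdAdA
AAAdA
[7] dAdAA
AdAAA
AAdAd
ddAdd
AdAdA
AAAdA
[8] dAdAd
AdAdd
AAdAA
ddAdd
AdAdA
AAAdA
[9] dAAAd
AAdAd
AAAAA
ddAdd
AdAdA
AAAdA
[10] dAAAd
AAdAd
AAAAA
ddAdA
AdAAd
AAAdd
[11] AdAAd
dAdAd
AAAAA
ddAdA
AdAAd
AAAdd
[12] AdAAd
dAdAd
AAAAA
ddAdA
AdAAA
AAAAA
[13] AdAAd
dAdAd
AAAAA
ddddA
AAddA
AAdAA
[14] AAAAd
AdAAd
AdAAA
ddddA
AAddA
AAdAA
[15] AAAAd
AdAAd
AdAAA
AdddA
ddddA
dAdAA
[16] AAAdA
AdAAA
AdAAA
AdddA
ddddA
dAdAA
[17] AAAdA
AdAdA
Adddd
AddAA
ddddA
dAdAA
[18] AddAA
AdddA
Adddd
AddAA
ddddA
dAdAA
[19] AdAAA
AAAAA
AdAdd
AddAA
ddddA
dAdAA
[20] AdAAA
AAAAA
AdAdd
AAdAA
AAAdA
dddAA
[21] AdAAA
AAAAd
AdAAA
AAdAd
AAAdA
dddAA
[22] AdAAA
AAAAA
AdAdd
AAdAA
AAAdA
dddAA
[23] AdAAd
AAAdd
AdAdA
AAdAA
AAAdA
dddAA
[24] AdAAd
AAAdd
AdAAA
AAAdd
AAAAA
dddAA

20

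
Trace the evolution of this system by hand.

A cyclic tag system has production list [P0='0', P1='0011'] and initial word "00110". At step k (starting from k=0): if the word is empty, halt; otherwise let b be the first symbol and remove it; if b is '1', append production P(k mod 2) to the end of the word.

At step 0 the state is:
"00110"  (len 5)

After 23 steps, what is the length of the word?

0) "00110"  (len 5)
1) "0110"  (len 4)
2) "110"  (len 3)
3) "100"  (len 3)
4) "000011"  (len 6)
5) "00011"  (len 5)
6) "0011"  (len 4)
7) "011"  (len 3)
8) "11"  (len 2)
9) "10"  (len 2)
10) "00011"  (len 5)
11) "0011"  (len 4)
12) "011"  (len 3)
13) "11"  (len 2)
14) "10011"  (len 5)
15) "00110"  (len 5)
16) "0110"  (len 4)
17) "110"  (len 3)
18) "100011"  (len 6)
19) "000110"  (len 6)
20) "00110"  (len 5)
21) "0110"  (len 4)
22) "110"  (len 3)
23) "100"  (len 3)

3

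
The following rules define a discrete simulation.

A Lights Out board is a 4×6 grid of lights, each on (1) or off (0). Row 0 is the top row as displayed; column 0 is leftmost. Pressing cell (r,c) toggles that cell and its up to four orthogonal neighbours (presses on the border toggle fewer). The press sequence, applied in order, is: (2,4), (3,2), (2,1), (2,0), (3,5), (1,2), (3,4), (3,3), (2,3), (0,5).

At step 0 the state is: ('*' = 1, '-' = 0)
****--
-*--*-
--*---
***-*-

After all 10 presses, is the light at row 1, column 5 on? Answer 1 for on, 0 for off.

1

step 0: ****--
-*--*-
--*---
***-*-
step 1: ****--
-*----
--****
***---
step 2: ****--
-*----
---***
*--*--
step 3: ****--
------
******
**-*--
step 4: ****--
*-----
--****
-*-*--
step 5: ****--
*-----
--***-
-*-***
step 6: **-*--
****--
---**-
-*-***
step 7: **-*--
****--
---*--
-*----
step 8: **-*--
****--
------
-****-
step 9: **-*--
***---
--***-
-**-*-
step 10: **-***
***--*
--***-
-**-*-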